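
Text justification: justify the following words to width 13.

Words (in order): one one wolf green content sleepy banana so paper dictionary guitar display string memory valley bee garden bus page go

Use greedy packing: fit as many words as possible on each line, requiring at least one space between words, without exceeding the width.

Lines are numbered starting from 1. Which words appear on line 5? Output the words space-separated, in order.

Answer: dictionary

Derivation:
Line 1: ['one', 'one', 'wolf'] (min_width=12, slack=1)
Line 2: ['green', 'content'] (min_width=13, slack=0)
Line 3: ['sleepy', 'banana'] (min_width=13, slack=0)
Line 4: ['so', 'paper'] (min_width=8, slack=5)
Line 5: ['dictionary'] (min_width=10, slack=3)
Line 6: ['guitar'] (min_width=6, slack=7)
Line 7: ['display'] (min_width=7, slack=6)
Line 8: ['string', 'memory'] (min_width=13, slack=0)
Line 9: ['valley', 'bee'] (min_width=10, slack=3)
Line 10: ['garden', 'bus'] (min_width=10, slack=3)
Line 11: ['page', 'go'] (min_width=7, slack=6)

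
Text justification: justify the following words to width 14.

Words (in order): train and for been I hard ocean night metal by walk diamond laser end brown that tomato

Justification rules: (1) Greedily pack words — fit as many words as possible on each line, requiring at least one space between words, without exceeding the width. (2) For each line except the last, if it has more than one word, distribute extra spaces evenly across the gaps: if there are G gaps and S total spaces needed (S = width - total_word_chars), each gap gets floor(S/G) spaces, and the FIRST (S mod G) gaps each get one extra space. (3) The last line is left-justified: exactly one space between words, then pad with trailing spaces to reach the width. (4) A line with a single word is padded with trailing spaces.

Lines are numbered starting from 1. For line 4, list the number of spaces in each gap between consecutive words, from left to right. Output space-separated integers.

Line 1: ['train', 'and', 'for'] (min_width=13, slack=1)
Line 2: ['been', 'I', 'hard'] (min_width=11, slack=3)
Line 3: ['ocean', 'night'] (min_width=11, slack=3)
Line 4: ['metal', 'by', 'walk'] (min_width=13, slack=1)
Line 5: ['diamond', 'laser'] (min_width=13, slack=1)
Line 6: ['end', 'brown', 'that'] (min_width=14, slack=0)
Line 7: ['tomato'] (min_width=6, slack=8)

Answer: 2 1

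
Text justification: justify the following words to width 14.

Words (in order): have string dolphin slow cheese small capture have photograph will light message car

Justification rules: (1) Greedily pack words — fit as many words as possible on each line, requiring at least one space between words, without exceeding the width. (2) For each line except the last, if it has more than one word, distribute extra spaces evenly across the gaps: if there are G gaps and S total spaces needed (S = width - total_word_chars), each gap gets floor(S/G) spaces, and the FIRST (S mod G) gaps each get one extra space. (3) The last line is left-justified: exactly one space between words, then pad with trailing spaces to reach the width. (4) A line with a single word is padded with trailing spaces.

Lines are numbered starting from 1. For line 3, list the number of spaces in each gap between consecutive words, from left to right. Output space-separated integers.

Line 1: ['have', 'string'] (min_width=11, slack=3)
Line 2: ['dolphin', 'slow'] (min_width=12, slack=2)
Line 3: ['cheese', 'small'] (min_width=12, slack=2)
Line 4: ['capture', 'have'] (min_width=12, slack=2)
Line 5: ['photograph'] (min_width=10, slack=4)
Line 6: ['will', 'light'] (min_width=10, slack=4)
Line 7: ['message', 'car'] (min_width=11, slack=3)

Answer: 3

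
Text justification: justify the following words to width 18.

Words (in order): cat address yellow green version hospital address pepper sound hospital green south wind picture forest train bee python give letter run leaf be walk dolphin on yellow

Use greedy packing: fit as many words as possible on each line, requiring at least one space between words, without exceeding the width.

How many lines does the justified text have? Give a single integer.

Line 1: ['cat', 'address', 'yellow'] (min_width=18, slack=0)
Line 2: ['green', 'version'] (min_width=13, slack=5)
Line 3: ['hospital', 'address'] (min_width=16, slack=2)
Line 4: ['pepper', 'sound'] (min_width=12, slack=6)
Line 5: ['hospital', 'green'] (min_width=14, slack=4)
Line 6: ['south', 'wind', 'picture'] (min_width=18, slack=0)
Line 7: ['forest', 'train', 'bee'] (min_width=16, slack=2)
Line 8: ['python', 'give', 'letter'] (min_width=18, slack=0)
Line 9: ['run', 'leaf', 'be', 'walk'] (min_width=16, slack=2)
Line 10: ['dolphin', 'on', 'yellow'] (min_width=17, slack=1)
Total lines: 10

Answer: 10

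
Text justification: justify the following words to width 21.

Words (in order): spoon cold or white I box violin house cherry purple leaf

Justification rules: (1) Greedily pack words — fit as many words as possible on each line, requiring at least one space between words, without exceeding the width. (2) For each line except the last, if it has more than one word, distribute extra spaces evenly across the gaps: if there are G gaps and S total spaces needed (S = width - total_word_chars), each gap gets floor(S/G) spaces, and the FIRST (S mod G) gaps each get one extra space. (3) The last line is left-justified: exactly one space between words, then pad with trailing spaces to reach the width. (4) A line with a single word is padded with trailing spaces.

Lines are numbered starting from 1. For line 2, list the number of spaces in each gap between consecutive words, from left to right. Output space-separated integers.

Line 1: ['spoon', 'cold', 'or', 'white', 'I'] (min_width=21, slack=0)
Line 2: ['box', 'violin', 'house'] (min_width=16, slack=5)
Line 3: ['cherry', 'purple', 'leaf'] (min_width=18, slack=3)

Answer: 4 3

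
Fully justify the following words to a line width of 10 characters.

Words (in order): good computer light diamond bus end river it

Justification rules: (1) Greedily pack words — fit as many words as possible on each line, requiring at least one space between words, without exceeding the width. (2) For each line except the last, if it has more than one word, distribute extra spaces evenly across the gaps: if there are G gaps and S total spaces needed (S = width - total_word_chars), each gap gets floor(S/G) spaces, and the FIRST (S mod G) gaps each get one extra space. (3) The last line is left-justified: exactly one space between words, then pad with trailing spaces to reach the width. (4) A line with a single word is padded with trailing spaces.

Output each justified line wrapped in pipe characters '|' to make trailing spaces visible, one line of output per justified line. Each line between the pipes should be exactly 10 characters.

Line 1: ['good'] (min_width=4, slack=6)
Line 2: ['computer'] (min_width=8, slack=2)
Line 3: ['light'] (min_width=5, slack=5)
Line 4: ['diamond'] (min_width=7, slack=3)
Line 5: ['bus', 'end'] (min_width=7, slack=3)
Line 6: ['river', 'it'] (min_width=8, slack=2)

Answer: |good      |
|computer  |
|light     |
|diamond   |
|bus    end|
|river it  |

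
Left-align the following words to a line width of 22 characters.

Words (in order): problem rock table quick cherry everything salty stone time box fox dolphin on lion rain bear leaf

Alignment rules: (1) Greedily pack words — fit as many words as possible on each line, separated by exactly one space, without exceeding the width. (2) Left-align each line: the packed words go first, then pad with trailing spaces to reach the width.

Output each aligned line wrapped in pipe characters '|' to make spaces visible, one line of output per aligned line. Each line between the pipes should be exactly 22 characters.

Answer: |problem rock table    |
|quick cherry          |
|everything salty stone|
|time box fox dolphin  |
|on lion rain bear leaf|

Derivation:
Line 1: ['problem', 'rock', 'table'] (min_width=18, slack=4)
Line 2: ['quick', 'cherry'] (min_width=12, slack=10)
Line 3: ['everything', 'salty', 'stone'] (min_width=22, slack=0)
Line 4: ['time', 'box', 'fox', 'dolphin'] (min_width=20, slack=2)
Line 5: ['on', 'lion', 'rain', 'bear', 'leaf'] (min_width=22, slack=0)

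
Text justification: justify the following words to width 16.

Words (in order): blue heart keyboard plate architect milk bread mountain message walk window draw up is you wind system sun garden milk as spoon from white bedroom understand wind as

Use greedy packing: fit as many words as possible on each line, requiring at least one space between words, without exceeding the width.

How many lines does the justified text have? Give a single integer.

Answer: 13

Derivation:
Line 1: ['blue', 'heart'] (min_width=10, slack=6)
Line 2: ['keyboard', 'plate'] (min_width=14, slack=2)
Line 3: ['architect', 'milk'] (min_width=14, slack=2)
Line 4: ['bread', 'mountain'] (min_width=14, slack=2)
Line 5: ['message', 'walk'] (min_width=12, slack=4)
Line 6: ['window', 'draw', 'up'] (min_width=14, slack=2)
Line 7: ['is', 'you', 'wind'] (min_width=11, slack=5)
Line 8: ['system', 'sun'] (min_width=10, slack=6)
Line 9: ['garden', 'milk', 'as'] (min_width=14, slack=2)
Line 10: ['spoon', 'from', 'white'] (min_width=16, slack=0)
Line 11: ['bedroom'] (min_width=7, slack=9)
Line 12: ['understand', 'wind'] (min_width=15, slack=1)
Line 13: ['as'] (min_width=2, slack=14)
Total lines: 13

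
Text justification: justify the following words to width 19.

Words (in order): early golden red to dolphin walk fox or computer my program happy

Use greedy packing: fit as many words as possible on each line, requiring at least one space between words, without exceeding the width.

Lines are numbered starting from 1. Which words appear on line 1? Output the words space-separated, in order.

Line 1: ['early', 'golden', 'red', 'to'] (min_width=19, slack=0)
Line 2: ['dolphin', 'walk', 'fox', 'or'] (min_width=19, slack=0)
Line 3: ['computer', 'my', 'program'] (min_width=19, slack=0)
Line 4: ['happy'] (min_width=5, slack=14)

Answer: early golden red to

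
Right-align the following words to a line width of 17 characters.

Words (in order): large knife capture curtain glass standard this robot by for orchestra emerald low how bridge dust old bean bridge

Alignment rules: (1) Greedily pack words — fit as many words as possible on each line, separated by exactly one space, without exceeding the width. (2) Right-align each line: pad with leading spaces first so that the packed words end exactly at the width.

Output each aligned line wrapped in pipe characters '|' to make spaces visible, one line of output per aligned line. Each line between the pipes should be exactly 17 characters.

Line 1: ['large', 'knife'] (min_width=11, slack=6)
Line 2: ['capture', 'curtain'] (min_width=15, slack=2)
Line 3: ['glass', 'standard'] (min_width=14, slack=3)
Line 4: ['this', 'robot', 'by', 'for'] (min_width=17, slack=0)
Line 5: ['orchestra', 'emerald'] (min_width=17, slack=0)
Line 6: ['low', 'how', 'bridge'] (min_width=14, slack=3)
Line 7: ['dust', 'old', 'bean'] (min_width=13, slack=4)
Line 8: ['bridge'] (min_width=6, slack=11)

Answer: |      large knife|
|  capture curtain|
|   glass standard|
|this robot by for|
|orchestra emerald|
|   low how bridge|
|    dust old bean|
|           bridge|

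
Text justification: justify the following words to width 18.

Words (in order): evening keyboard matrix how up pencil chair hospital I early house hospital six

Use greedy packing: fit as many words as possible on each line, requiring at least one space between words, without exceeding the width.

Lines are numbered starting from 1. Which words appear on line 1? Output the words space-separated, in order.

Answer: evening keyboard

Derivation:
Line 1: ['evening', 'keyboard'] (min_width=16, slack=2)
Line 2: ['matrix', 'how', 'up'] (min_width=13, slack=5)
Line 3: ['pencil', 'chair'] (min_width=12, slack=6)
Line 4: ['hospital', 'I', 'early'] (min_width=16, slack=2)
Line 5: ['house', 'hospital', 'six'] (min_width=18, slack=0)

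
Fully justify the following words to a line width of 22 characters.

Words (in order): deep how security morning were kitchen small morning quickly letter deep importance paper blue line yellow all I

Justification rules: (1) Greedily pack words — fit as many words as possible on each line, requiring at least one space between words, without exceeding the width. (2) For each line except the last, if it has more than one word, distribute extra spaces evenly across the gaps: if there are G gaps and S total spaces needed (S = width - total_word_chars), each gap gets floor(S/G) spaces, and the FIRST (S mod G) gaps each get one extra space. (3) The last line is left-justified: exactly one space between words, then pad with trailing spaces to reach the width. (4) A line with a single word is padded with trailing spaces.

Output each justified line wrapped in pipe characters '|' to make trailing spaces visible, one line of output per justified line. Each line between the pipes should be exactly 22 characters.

Answer: |deep    how   security|
|morning  were  kitchen|
|small  morning quickly|
|letter deep importance|
|paper blue line yellow|
|all I                 |

Derivation:
Line 1: ['deep', 'how', 'security'] (min_width=17, slack=5)
Line 2: ['morning', 'were', 'kitchen'] (min_width=20, slack=2)
Line 3: ['small', 'morning', 'quickly'] (min_width=21, slack=1)
Line 4: ['letter', 'deep', 'importance'] (min_width=22, slack=0)
Line 5: ['paper', 'blue', 'line', 'yellow'] (min_width=22, slack=0)
Line 6: ['all', 'I'] (min_width=5, slack=17)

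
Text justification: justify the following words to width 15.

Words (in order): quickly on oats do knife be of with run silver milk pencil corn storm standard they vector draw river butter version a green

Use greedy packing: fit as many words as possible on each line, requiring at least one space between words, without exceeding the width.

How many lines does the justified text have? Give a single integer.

Line 1: ['quickly', 'on', 'oats'] (min_width=15, slack=0)
Line 2: ['do', 'knife', 'be', 'of'] (min_width=14, slack=1)
Line 3: ['with', 'run', 'silver'] (min_width=15, slack=0)
Line 4: ['milk', 'pencil'] (min_width=11, slack=4)
Line 5: ['corn', 'storm'] (min_width=10, slack=5)
Line 6: ['standard', 'they'] (min_width=13, slack=2)
Line 7: ['vector', 'draw'] (min_width=11, slack=4)
Line 8: ['river', 'butter'] (min_width=12, slack=3)
Line 9: ['version', 'a', 'green'] (min_width=15, slack=0)
Total lines: 9

Answer: 9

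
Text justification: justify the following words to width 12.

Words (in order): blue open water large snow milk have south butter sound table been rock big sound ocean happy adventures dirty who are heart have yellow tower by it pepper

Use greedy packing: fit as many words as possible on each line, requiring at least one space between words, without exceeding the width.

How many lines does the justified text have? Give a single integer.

Answer: 15

Derivation:
Line 1: ['blue', 'open'] (min_width=9, slack=3)
Line 2: ['water', 'large'] (min_width=11, slack=1)
Line 3: ['snow', 'milk'] (min_width=9, slack=3)
Line 4: ['have', 'south'] (min_width=10, slack=2)
Line 5: ['butter', 'sound'] (min_width=12, slack=0)
Line 6: ['table', 'been'] (min_width=10, slack=2)
Line 7: ['rock', 'big'] (min_width=8, slack=4)
Line 8: ['sound', 'ocean'] (min_width=11, slack=1)
Line 9: ['happy'] (min_width=5, slack=7)
Line 10: ['adventures'] (min_width=10, slack=2)
Line 11: ['dirty', 'who'] (min_width=9, slack=3)
Line 12: ['are', 'heart'] (min_width=9, slack=3)
Line 13: ['have', 'yellow'] (min_width=11, slack=1)
Line 14: ['tower', 'by', 'it'] (min_width=11, slack=1)
Line 15: ['pepper'] (min_width=6, slack=6)
Total lines: 15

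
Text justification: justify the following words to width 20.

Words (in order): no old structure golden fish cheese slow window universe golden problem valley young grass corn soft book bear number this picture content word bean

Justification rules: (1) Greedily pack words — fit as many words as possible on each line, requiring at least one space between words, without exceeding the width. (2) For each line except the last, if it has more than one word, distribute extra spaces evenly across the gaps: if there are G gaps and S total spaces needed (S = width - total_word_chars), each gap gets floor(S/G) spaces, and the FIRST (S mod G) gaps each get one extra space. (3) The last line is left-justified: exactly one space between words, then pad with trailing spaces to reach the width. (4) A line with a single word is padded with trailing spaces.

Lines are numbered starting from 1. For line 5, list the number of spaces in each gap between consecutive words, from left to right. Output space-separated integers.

Answer: 2 2

Derivation:
Line 1: ['no', 'old', 'structure'] (min_width=16, slack=4)
Line 2: ['golden', 'fish', 'cheese'] (min_width=18, slack=2)
Line 3: ['slow', 'window', 'universe'] (min_width=20, slack=0)
Line 4: ['golden', 'problem'] (min_width=14, slack=6)
Line 5: ['valley', 'young', 'grass'] (min_width=18, slack=2)
Line 6: ['corn', 'soft', 'book', 'bear'] (min_width=19, slack=1)
Line 7: ['number', 'this', 'picture'] (min_width=19, slack=1)
Line 8: ['content', 'word', 'bean'] (min_width=17, slack=3)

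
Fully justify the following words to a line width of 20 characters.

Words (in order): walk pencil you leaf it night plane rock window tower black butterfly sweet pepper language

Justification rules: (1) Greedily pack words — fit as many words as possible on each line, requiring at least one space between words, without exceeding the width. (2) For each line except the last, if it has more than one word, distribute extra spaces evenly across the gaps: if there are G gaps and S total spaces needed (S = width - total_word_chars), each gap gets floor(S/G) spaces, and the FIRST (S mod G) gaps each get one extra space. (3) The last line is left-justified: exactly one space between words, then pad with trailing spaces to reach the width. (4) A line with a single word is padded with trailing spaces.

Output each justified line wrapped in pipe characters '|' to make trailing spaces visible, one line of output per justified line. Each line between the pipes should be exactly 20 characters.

Line 1: ['walk', 'pencil', 'you', 'leaf'] (min_width=20, slack=0)
Line 2: ['it', 'night', 'plane', 'rock'] (min_width=19, slack=1)
Line 3: ['window', 'tower', 'black'] (min_width=18, slack=2)
Line 4: ['butterfly', 'sweet'] (min_width=15, slack=5)
Line 5: ['pepper', 'language'] (min_width=15, slack=5)

Answer: |walk pencil you leaf|
|it  night plane rock|
|window  tower  black|
|butterfly      sweet|
|pepper language     |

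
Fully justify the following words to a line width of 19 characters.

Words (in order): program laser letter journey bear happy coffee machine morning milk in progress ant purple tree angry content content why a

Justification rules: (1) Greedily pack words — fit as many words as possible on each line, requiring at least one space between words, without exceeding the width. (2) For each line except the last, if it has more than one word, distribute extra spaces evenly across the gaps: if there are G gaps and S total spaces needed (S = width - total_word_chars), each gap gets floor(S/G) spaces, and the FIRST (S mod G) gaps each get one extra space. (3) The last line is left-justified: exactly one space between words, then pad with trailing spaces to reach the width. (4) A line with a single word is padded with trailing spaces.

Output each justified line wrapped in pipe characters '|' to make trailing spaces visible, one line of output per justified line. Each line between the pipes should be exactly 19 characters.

Answer: |program       laser|
|letter journey bear|
|happy        coffee|
|machine     morning|
|milk   in  progress|
|ant   purple   tree|
|angry       content|
|content why a      |

Derivation:
Line 1: ['program', 'laser'] (min_width=13, slack=6)
Line 2: ['letter', 'journey', 'bear'] (min_width=19, slack=0)
Line 3: ['happy', 'coffee'] (min_width=12, slack=7)
Line 4: ['machine', 'morning'] (min_width=15, slack=4)
Line 5: ['milk', 'in', 'progress'] (min_width=16, slack=3)
Line 6: ['ant', 'purple', 'tree'] (min_width=15, slack=4)
Line 7: ['angry', 'content'] (min_width=13, slack=6)
Line 8: ['content', 'why', 'a'] (min_width=13, slack=6)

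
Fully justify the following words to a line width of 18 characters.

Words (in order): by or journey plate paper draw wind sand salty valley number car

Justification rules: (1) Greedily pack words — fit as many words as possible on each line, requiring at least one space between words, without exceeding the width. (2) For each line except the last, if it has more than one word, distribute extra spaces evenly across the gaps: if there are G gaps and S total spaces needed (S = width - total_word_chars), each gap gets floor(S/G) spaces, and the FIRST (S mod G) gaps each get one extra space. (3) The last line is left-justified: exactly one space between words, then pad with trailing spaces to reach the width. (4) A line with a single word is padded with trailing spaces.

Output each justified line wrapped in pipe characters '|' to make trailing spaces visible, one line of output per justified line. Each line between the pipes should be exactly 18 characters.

Line 1: ['by', 'or', 'journey'] (min_width=13, slack=5)
Line 2: ['plate', 'paper', 'draw'] (min_width=16, slack=2)
Line 3: ['wind', 'sand', 'salty'] (min_width=15, slack=3)
Line 4: ['valley', 'number', 'car'] (min_width=17, slack=1)

Answer: |by    or   journey|
|plate  paper  draw|
|wind   sand  salty|
|valley number car |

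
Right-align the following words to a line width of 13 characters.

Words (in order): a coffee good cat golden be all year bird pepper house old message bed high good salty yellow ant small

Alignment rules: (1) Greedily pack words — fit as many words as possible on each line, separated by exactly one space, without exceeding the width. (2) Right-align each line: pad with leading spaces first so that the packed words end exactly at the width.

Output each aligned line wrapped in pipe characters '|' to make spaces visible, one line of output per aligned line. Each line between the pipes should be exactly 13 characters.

Line 1: ['a', 'coffee', 'good'] (min_width=13, slack=0)
Line 2: ['cat', 'golden', 'be'] (min_width=13, slack=0)
Line 3: ['all', 'year', 'bird'] (min_width=13, slack=0)
Line 4: ['pepper', 'house'] (min_width=12, slack=1)
Line 5: ['old', 'message'] (min_width=11, slack=2)
Line 6: ['bed', 'high', 'good'] (min_width=13, slack=0)
Line 7: ['salty', 'yellow'] (min_width=12, slack=1)
Line 8: ['ant', 'small'] (min_width=9, slack=4)

Answer: |a coffee good|
|cat golden be|
|all year bird|
| pepper house|
|  old message|
|bed high good|
| salty yellow|
|    ant small|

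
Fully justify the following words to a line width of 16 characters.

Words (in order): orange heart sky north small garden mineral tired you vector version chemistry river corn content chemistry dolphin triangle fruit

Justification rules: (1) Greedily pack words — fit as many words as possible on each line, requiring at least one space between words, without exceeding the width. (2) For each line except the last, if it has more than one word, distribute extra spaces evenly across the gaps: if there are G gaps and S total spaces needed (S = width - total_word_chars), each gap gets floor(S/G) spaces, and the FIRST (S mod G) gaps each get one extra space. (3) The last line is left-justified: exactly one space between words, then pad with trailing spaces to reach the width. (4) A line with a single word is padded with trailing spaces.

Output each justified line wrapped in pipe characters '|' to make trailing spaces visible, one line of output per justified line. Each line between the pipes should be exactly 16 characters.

Line 1: ['orange', 'heart', 'sky'] (min_width=16, slack=0)
Line 2: ['north', 'small'] (min_width=11, slack=5)
Line 3: ['garden', 'mineral'] (min_width=14, slack=2)
Line 4: ['tired', 'you', 'vector'] (min_width=16, slack=0)
Line 5: ['version'] (min_width=7, slack=9)
Line 6: ['chemistry', 'river'] (min_width=15, slack=1)
Line 7: ['corn', 'content'] (min_width=12, slack=4)
Line 8: ['chemistry'] (min_width=9, slack=7)
Line 9: ['dolphin', 'triangle'] (min_width=16, slack=0)
Line 10: ['fruit'] (min_width=5, slack=11)

Answer: |orange heart sky|
|north      small|
|garden   mineral|
|tired you vector|
|version         |
|chemistry  river|
|corn     content|
|chemistry       |
|dolphin triangle|
|fruit           |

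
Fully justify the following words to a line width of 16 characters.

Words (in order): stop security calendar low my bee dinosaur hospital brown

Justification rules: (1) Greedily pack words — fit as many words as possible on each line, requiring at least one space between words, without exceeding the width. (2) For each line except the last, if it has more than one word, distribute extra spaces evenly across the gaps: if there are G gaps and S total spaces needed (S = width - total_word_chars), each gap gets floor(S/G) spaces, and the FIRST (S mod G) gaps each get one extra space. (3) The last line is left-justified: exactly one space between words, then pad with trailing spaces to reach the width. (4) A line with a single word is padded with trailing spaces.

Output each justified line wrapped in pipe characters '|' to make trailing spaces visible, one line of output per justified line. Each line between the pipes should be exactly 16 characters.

Line 1: ['stop', 'security'] (min_width=13, slack=3)
Line 2: ['calendar', 'low', 'my'] (min_width=15, slack=1)
Line 3: ['bee', 'dinosaur'] (min_width=12, slack=4)
Line 4: ['hospital', 'brown'] (min_width=14, slack=2)

Answer: |stop    security|
|calendar  low my|
|bee     dinosaur|
|hospital brown  |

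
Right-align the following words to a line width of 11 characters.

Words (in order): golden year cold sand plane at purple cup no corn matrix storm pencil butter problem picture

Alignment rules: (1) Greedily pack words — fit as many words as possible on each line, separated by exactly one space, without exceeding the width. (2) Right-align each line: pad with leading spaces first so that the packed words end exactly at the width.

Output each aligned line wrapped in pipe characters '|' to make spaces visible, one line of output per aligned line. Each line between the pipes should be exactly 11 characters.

Answer: |golden year|
|  cold sand|
|   plane at|
| purple cup|
|    no corn|
|     matrix|
|      storm|
|     pencil|
|     butter|
|    problem|
|    picture|

Derivation:
Line 1: ['golden', 'year'] (min_width=11, slack=0)
Line 2: ['cold', 'sand'] (min_width=9, slack=2)
Line 3: ['plane', 'at'] (min_width=8, slack=3)
Line 4: ['purple', 'cup'] (min_width=10, slack=1)
Line 5: ['no', 'corn'] (min_width=7, slack=4)
Line 6: ['matrix'] (min_width=6, slack=5)
Line 7: ['storm'] (min_width=5, slack=6)
Line 8: ['pencil'] (min_width=6, slack=5)
Line 9: ['butter'] (min_width=6, slack=5)
Line 10: ['problem'] (min_width=7, slack=4)
Line 11: ['picture'] (min_width=7, slack=4)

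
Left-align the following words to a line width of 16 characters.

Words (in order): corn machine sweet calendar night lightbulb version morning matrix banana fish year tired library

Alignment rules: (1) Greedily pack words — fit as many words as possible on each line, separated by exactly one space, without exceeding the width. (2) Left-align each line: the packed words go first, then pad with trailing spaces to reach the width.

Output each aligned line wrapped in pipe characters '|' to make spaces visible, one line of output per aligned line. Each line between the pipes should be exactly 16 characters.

Answer: |corn machine    |
|sweet calendar  |
|night lightbulb |
|version morning |
|matrix banana   |
|fish year tired |
|library         |

Derivation:
Line 1: ['corn', 'machine'] (min_width=12, slack=4)
Line 2: ['sweet', 'calendar'] (min_width=14, slack=2)
Line 3: ['night', 'lightbulb'] (min_width=15, slack=1)
Line 4: ['version', 'morning'] (min_width=15, slack=1)
Line 5: ['matrix', 'banana'] (min_width=13, slack=3)
Line 6: ['fish', 'year', 'tired'] (min_width=15, slack=1)
Line 7: ['library'] (min_width=7, slack=9)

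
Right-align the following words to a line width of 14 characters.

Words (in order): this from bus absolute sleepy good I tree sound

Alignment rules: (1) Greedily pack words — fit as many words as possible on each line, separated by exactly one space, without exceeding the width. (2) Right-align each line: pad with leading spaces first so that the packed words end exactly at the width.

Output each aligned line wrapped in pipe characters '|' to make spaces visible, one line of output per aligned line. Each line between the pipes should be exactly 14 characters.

Answer: | this from bus|
|      absolute|
| sleepy good I|
|    tree sound|

Derivation:
Line 1: ['this', 'from', 'bus'] (min_width=13, slack=1)
Line 2: ['absolute'] (min_width=8, slack=6)
Line 3: ['sleepy', 'good', 'I'] (min_width=13, slack=1)
Line 4: ['tree', 'sound'] (min_width=10, slack=4)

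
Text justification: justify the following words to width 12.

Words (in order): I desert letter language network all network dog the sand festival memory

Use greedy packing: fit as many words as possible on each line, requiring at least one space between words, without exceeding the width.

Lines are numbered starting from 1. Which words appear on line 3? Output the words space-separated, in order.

Line 1: ['I', 'desert'] (min_width=8, slack=4)
Line 2: ['letter'] (min_width=6, slack=6)
Line 3: ['language'] (min_width=8, slack=4)
Line 4: ['network', 'all'] (min_width=11, slack=1)
Line 5: ['network', 'dog'] (min_width=11, slack=1)
Line 6: ['the', 'sand'] (min_width=8, slack=4)
Line 7: ['festival'] (min_width=8, slack=4)
Line 8: ['memory'] (min_width=6, slack=6)

Answer: language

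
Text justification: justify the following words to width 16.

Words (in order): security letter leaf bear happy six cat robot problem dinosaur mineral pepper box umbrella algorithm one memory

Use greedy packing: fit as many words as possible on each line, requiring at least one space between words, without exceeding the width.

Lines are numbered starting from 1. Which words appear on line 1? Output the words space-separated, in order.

Line 1: ['security', 'letter'] (min_width=15, slack=1)
Line 2: ['leaf', 'bear', 'happy'] (min_width=15, slack=1)
Line 3: ['six', 'cat', 'robot'] (min_width=13, slack=3)
Line 4: ['problem', 'dinosaur'] (min_width=16, slack=0)
Line 5: ['mineral', 'pepper'] (min_width=14, slack=2)
Line 6: ['box', 'umbrella'] (min_width=12, slack=4)
Line 7: ['algorithm', 'one'] (min_width=13, slack=3)
Line 8: ['memory'] (min_width=6, slack=10)

Answer: security letter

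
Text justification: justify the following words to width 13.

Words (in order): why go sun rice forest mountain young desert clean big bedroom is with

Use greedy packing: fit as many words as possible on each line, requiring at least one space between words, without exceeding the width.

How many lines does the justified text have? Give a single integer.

Answer: 7

Derivation:
Line 1: ['why', 'go', 'sun'] (min_width=10, slack=3)
Line 2: ['rice', 'forest'] (min_width=11, slack=2)
Line 3: ['mountain'] (min_width=8, slack=5)
Line 4: ['young', 'desert'] (min_width=12, slack=1)
Line 5: ['clean', 'big'] (min_width=9, slack=4)
Line 6: ['bedroom', 'is'] (min_width=10, slack=3)
Line 7: ['with'] (min_width=4, slack=9)
Total lines: 7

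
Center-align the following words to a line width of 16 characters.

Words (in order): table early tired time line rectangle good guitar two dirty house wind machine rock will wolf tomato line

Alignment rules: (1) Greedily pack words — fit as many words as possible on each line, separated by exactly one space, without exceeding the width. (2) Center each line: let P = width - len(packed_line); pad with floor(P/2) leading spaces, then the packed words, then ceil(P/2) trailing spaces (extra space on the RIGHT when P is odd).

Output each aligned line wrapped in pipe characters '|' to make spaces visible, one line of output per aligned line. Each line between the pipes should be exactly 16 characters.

Line 1: ['table', 'early'] (min_width=11, slack=5)
Line 2: ['tired', 'time', 'line'] (min_width=15, slack=1)
Line 3: ['rectangle', 'good'] (min_width=14, slack=2)
Line 4: ['guitar', 'two', 'dirty'] (min_width=16, slack=0)
Line 5: ['house', 'wind'] (min_width=10, slack=6)
Line 6: ['machine', 'rock'] (min_width=12, slack=4)
Line 7: ['will', 'wolf', 'tomato'] (min_width=16, slack=0)
Line 8: ['line'] (min_width=4, slack=12)

Answer: |  table early   |
|tired time line |
| rectangle good |
|guitar two dirty|
|   house wind   |
|  machine rock  |
|will wolf tomato|
|      line      |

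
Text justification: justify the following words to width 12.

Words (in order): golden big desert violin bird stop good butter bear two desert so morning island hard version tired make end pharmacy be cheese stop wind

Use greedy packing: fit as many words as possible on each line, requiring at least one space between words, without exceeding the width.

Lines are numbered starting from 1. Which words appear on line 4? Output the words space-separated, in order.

Line 1: ['golden', 'big'] (min_width=10, slack=2)
Line 2: ['desert'] (min_width=6, slack=6)
Line 3: ['violin', 'bird'] (min_width=11, slack=1)
Line 4: ['stop', 'good'] (min_width=9, slack=3)
Line 5: ['butter', 'bear'] (min_width=11, slack=1)
Line 6: ['two', 'desert'] (min_width=10, slack=2)
Line 7: ['so', 'morning'] (min_width=10, slack=2)
Line 8: ['island', 'hard'] (min_width=11, slack=1)
Line 9: ['version'] (min_width=7, slack=5)
Line 10: ['tired', 'make'] (min_width=10, slack=2)
Line 11: ['end', 'pharmacy'] (min_width=12, slack=0)
Line 12: ['be', 'cheese'] (min_width=9, slack=3)
Line 13: ['stop', 'wind'] (min_width=9, slack=3)

Answer: stop good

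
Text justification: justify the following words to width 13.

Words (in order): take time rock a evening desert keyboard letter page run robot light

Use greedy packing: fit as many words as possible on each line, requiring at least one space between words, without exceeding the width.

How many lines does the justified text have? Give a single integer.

Answer: 8

Derivation:
Line 1: ['take', 'time'] (min_width=9, slack=4)
Line 2: ['rock', 'a'] (min_width=6, slack=7)
Line 3: ['evening'] (min_width=7, slack=6)
Line 4: ['desert'] (min_width=6, slack=7)
Line 5: ['keyboard'] (min_width=8, slack=5)
Line 6: ['letter', 'page'] (min_width=11, slack=2)
Line 7: ['run', 'robot'] (min_width=9, slack=4)
Line 8: ['light'] (min_width=5, slack=8)
Total lines: 8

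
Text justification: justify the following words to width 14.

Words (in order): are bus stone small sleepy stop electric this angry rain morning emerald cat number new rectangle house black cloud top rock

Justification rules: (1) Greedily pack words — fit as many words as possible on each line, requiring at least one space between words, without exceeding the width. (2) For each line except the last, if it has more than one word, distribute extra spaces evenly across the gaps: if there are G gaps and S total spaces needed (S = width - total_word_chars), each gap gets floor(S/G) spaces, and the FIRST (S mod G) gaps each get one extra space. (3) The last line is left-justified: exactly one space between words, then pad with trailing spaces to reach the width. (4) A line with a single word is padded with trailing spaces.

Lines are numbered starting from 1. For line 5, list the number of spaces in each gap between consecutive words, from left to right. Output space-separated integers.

Line 1: ['are', 'bus', 'stone'] (min_width=13, slack=1)
Line 2: ['small', 'sleepy'] (min_width=12, slack=2)
Line 3: ['stop', 'electric'] (min_width=13, slack=1)
Line 4: ['this', 'angry'] (min_width=10, slack=4)
Line 5: ['rain', 'morning'] (min_width=12, slack=2)
Line 6: ['emerald', 'cat'] (min_width=11, slack=3)
Line 7: ['number', 'new'] (min_width=10, slack=4)
Line 8: ['rectangle'] (min_width=9, slack=5)
Line 9: ['house', 'black'] (min_width=11, slack=3)
Line 10: ['cloud', 'top', 'rock'] (min_width=14, slack=0)

Answer: 3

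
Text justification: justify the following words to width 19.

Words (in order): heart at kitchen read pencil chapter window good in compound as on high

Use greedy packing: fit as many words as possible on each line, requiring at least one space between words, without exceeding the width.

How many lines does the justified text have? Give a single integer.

Line 1: ['heart', 'at', 'kitchen'] (min_width=16, slack=3)
Line 2: ['read', 'pencil', 'chapter'] (min_width=19, slack=0)
Line 3: ['window', 'good', 'in'] (min_width=14, slack=5)
Line 4: ['compound', 'as', 'on', 'high'] (min_width=19, slack=0)
Total lines: 4

Answer: 4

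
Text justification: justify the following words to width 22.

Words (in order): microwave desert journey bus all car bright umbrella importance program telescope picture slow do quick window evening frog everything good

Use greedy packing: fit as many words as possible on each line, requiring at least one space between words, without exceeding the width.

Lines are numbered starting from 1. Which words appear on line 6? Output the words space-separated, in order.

Answer: do quick window

Derivation:
Line 1: ['microwave', 'desert'] (min_width=16, slack=6)
Line 2: ['journey', 'bus', 'all', 'car'] (min_width=19, slack=3)
Line 3: ['bright', 'umbrella'] (min_width=15, slack=7)
Line 4: ['importance', 'program'] (min_width=18, slack=4)
Line 5: ['telescope', 'picture', 'slow'] (min_width=22, slack=0)
Line 6: ['do', 'quick', 'window'] (min_width=15, slack=7)
Line 7: ['evening', 'frog'] (min_width=12, slack=10)
Line 8: ['everything', 'good'] (min_width=15, slack=7)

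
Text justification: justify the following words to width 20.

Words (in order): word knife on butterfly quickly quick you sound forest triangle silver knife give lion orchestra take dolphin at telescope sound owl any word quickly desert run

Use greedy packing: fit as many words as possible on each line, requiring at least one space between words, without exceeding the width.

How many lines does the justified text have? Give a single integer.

Answer: 9

Derivation:
Line 1: ['word', 'knife', 'on'] (min_width=13, slack=7)
Line 2: ['butterfly', 'quickly'] (min_width=17, slack=3)
Line 3: ['quick', 'you', 'sound'] (min_width=15, slack=5)
Line 4: ['forest', 'triangle'] (min_width=15, slack=5)
Line 5: ['silver', 'knife', 'give'] (min_width=17, slack=3)
Line 6: ['lion', 'orchestra', 'take'] (min_width=19, slack=1)
Line 7: ['dolphin', 'at', 'telescope'] (min_width=20, slack=0)
Line 8: ['sound', 'owl', 'any', 'word'] (min_width=18, slack=2)
Line 9: ['quickly', 'desert', 'run'] (min_width=18, slack=2)
Total lines: 9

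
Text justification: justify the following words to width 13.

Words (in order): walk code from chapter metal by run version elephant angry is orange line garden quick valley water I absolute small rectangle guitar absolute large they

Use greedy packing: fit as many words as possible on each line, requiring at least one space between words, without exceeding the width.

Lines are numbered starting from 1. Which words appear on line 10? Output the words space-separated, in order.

Line 1: ['walk', 'code'] (min_width=9, slack=4)
Line 2: ['from', 'chapter'] (min_width=12, slack=1)
Line 3: ['metal', 'by', 'run'] (min_width=12, slack=1)
Line 4: ['version'] (min_width=7, slack=6)
Line 5: ['elephant'] (min_width=8, slack=5)
Line 6: ['angry', 'is'] (min_width=8, slack=5)
Line 7: ['orange', 'line'] (min_width=11, slack=2)
Line 8: ['garden', 'quick'] (min_width=12, slack=1)
Line 9: ['valley', 'water'] (min_width=12, slack=1)
Line 10: ['I', 'absolute'] (min_width=10, slack=3)
Line 11: ['small'] (min_width=5, slack=8)
Line 12: ['rectangle'] (min_width=9, slack=4)
Line 13: ['guitar'] (min_width=6, slack=7)
Line 14: ['absolute'] (min_width=8, slack=5)
Line 15: ['large', 'they'] (min_width=10, slack=3)

Answer: I absolute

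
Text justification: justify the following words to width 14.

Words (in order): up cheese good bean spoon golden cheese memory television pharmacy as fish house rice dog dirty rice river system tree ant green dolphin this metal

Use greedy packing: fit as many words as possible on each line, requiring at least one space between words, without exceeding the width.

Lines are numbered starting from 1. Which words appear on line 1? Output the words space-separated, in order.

Line 1: ['up', 'cheese', 'good'] (min_width=14, slack=0)
Line 2: ['bean', 'spoon'] (min_width=10, slack=4)
Line 3: ['golden', 'cheese'] (min_width=13, slack=1)
Line 4: ['memory'] (min_width=6, slack=8)
Line 5: ['television'] (min_width=10, slack=4)
Line 6: ['pharmacy', 'as'] (min_width=11, slack=3)
Line 7: ['fish', 'house'] (min_width=10, slack=4)
Line 8: ['rice', 'dog', 'dirty'] (min_width=14, slack=0)
Line 9: ['rice', 'river'] (min_width=10, slack=4)
Line 10: ['system', 'tree'] (min_width=11, slack=3)
Line 11: ['ant', 'green'] (min_width=9, slack=5)
Line 12: ['dolphin', 'this'] (min_width=12, slack=2)
Line 13: ['metal'] (min_width=5, slack=9)

Answer: up cheese good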